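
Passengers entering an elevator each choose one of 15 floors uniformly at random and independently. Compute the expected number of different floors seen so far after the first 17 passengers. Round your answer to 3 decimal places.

For each floor, P(seen in 17 passengers) = 1 - (14/15)^17 = 0.6905.
By linearity of expectation, E[distinct seen] = 15·(1 - (14/15)^17) = 10.3579.

10.358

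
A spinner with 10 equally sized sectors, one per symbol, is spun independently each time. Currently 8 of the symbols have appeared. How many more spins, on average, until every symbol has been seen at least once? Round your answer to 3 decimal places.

With k distinct symbols already seen, the next new one takes an expected 10/(10-k) spins.
Sum over k = 8,...,9: E = 10/2 + 10/1 = 15.0000.

15.000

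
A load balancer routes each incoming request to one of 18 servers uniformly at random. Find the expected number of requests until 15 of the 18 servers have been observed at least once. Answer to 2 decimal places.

29.91

Going from k to k+1 distinct takes a geometric number of requests with mean 18/(18-k).
Sum over k = 0,...,14: E = 18/18 + 18/17 + 18/16 + ... + 18/5 + 18/4 = 29.912.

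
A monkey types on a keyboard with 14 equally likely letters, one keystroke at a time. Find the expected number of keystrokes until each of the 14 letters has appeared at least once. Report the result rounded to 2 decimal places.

45.52

After k distinct letters have appeared, the next keystroke gives a new one with probability (14-k)/14, so the expected wait for the (k+1)-th is 14/(14-k).
E[T] = 14/14 + 14/13 + 14/12 + ... + 14/2 + 14/1 = 14·H_{14}.
H_{14} = 3.252, so E[T] = 45.522.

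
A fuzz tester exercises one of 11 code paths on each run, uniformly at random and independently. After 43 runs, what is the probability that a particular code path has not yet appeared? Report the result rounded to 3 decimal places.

On each run the fixed code path fails to appear with probability 10/11.
P(still missing after 43) = (10/11)^43 = 0.0166.

0.017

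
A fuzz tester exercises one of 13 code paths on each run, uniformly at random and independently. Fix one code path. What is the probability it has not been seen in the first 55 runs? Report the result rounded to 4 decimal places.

0.0122

On each run the fixed code path fails to appear with probability 12/13.
P(still missing after 55) = (12/13)^55 = 0.01225.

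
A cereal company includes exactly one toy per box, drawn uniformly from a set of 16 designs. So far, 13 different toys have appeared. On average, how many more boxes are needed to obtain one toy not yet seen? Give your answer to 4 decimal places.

Each box yields a new toy with probability (16-13)/16 = 3/16, so the wait is geometric with mean 16/3.
E = 16/3 = 5.33333.

5.3333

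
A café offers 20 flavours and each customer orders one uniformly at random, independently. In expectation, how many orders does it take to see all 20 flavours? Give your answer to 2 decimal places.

71.95

Split into phases: going from k distinct to k+1 distinct takes on average 20/(20-k) orders.
E[T] = 20/20 + 20/19 + 20/18 + ... + 20/2 + 20/1 = 20·H_{20}.
H_{20} = 3.598, so E[T] = 71.955.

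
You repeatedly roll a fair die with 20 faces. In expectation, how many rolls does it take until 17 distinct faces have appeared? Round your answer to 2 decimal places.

With k distinct faces already seen, the next new one arrives after an expected 20/(20-k) rolls.
Sum over k = 0,...,16: E = 20/20 + 20/19 + 20/18 + ... + 20/5 + 20/4 = 35.288.

35.29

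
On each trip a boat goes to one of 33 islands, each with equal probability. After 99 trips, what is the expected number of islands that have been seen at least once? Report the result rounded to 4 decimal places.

31.4315

For each island, P(seen in 99 trips) = 1 - (32/33)^99 = 0.95247.
By linearity of expectation, E[distinct seen] = 33·(1 - (32/33)^99) = 31.43151.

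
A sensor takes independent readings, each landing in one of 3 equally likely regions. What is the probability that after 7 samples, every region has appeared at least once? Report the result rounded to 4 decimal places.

0.8258

Let A_i be the event that region i is missing after 7 samples. By inclusion–exclusion on the A_i,
P(all seen) = Σ_{j=0}^{3} (-1)^j C(3,j)((3-j)/3)^7
= 1.00000 - 0.17558 + 0.00137 - 0.00000
= 0.82579.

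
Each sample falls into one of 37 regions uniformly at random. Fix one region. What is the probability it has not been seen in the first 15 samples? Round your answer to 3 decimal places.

0.663

On each sample the fixed region fails to appear with probability 36/37.
P(still missing after 15) = (36/37)^15 = 0.6630.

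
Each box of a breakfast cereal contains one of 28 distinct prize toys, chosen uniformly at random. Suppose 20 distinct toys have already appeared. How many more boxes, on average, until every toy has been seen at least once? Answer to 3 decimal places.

76.100

With k distinct toys already seen, the next new one takes an expected 28/(28-k) boxes.
Sum over k = 20,...,27: E = 28/8 + 28/7 + 28/6 + ... + 28/2 + 28/1 = 76.1000.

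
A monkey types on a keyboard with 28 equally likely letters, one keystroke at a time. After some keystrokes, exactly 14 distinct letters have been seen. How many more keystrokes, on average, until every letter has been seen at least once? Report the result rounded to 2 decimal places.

With k distinct letters already seen, the next new one takes an expected 28/(28-k) keystrokes.
Sum over k = 14,...,27: E = 28/14 + 28/13 + 28/12 + ... + 28/2 + 28/1 = 91.044.

91.04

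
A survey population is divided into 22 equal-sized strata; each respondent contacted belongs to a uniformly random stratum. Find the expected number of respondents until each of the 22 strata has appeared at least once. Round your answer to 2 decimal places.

81.20

The wait to go from k to k+1 distinct strata is geometric with mean 22/(22-k).
E[T] = 22/22 + 22/21 + 22/20 + ... + 22/2 + 22/1 = 22·H_{22}.
H_{22} = 3.691, so E[T] = 81.198.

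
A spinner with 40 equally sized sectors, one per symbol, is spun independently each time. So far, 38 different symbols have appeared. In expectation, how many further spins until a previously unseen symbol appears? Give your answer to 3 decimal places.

The number of spins until the next new symbol is geometric with success probability 2/40, so its mean is 40/2.
E = 40/2 = 20.0000.

20.000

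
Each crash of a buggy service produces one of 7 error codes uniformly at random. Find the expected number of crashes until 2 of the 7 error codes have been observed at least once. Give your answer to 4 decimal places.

With k distinct error codes already seen, the next new one arrives after an expected 7/(7-k) crashes.
Sum over k = 0,...,1: E = 7/7 + 7/6 = 2.16667.

2.1667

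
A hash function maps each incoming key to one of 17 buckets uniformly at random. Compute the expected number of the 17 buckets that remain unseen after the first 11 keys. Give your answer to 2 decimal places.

For each bucket, P(unseen after 11) = (16/17)^11 = 0.513.
By linearity of expectation, E[unseen] = 17·(16/17)^11 = 8.726.

8.73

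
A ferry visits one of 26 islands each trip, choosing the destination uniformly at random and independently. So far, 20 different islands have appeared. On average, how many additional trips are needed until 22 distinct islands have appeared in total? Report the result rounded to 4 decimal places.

9.5333

With k distinct islands already seen, the next new one takes an expected 26/(26-k) trips.
Sum over k = 20,...,21: E = 26/6 + 26/5 = 9.53333.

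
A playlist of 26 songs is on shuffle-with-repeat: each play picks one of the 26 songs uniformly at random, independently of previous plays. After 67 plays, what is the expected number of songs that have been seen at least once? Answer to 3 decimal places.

24.122

For each song, P(seen in 67 plays) = 1 - (25/26)^67 = 0.9278.
By linearity of expectation, E[distinct seen] = 26·(1 - (25/26)^67) = 24.1218.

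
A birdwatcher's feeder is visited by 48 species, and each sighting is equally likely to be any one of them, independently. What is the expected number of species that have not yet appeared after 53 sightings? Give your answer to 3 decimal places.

For each species, P(unseen after 53) = (47/48)^53 = 0.3276.
By linearity of expectation, E[unseen] = 48·(47/48)^53 = 15.7269.

15.727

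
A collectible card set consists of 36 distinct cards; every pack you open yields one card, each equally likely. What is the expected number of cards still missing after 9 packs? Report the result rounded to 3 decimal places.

For each card, P(unseen after 9) = (35/36)^9 = 0.7761.
By linearity of expectation, E[unseen] = 36·(35/36)^9 = 27.9378.

27.938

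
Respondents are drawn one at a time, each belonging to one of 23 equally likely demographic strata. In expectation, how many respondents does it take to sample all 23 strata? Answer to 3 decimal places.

After k distinct strata have appeared, the next respondent gives a new one with probability (23-k)/23, so the expected wait for the (k+1)-th is 23/(23-k).
E[T] = 23/23 + 23/22 + 23/21 + ... + 23/2 + 23/1 = 23·H_{23}.
H_{23} = 3.7343, so E[T] = 85.8887.

85.889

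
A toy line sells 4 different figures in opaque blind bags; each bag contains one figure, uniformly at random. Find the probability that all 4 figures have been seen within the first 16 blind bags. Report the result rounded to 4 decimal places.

Let A_i be the event that figure i is missing after 16 blind bags. By inclusion–exclusion on the A_i,
P(all seen) = Σ_{j=0}^{4} (-1)^j C(4,j)((4-j)/4)^16
= 1.00000 - 0.04009 + 0.00009 - 0.00000 + 0.00000
= 0.96000.

0.9600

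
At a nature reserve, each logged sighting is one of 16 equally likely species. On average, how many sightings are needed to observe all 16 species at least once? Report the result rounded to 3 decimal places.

After k distinct species have appeared, the next sighting gives a new one with probability (16-k)/16, so the expected wait for the (k+1)-th is 16/(16-k).
E[T] = 16/16 + 16/15 + 16/14 + ... + 16/2 + 16/1 = 16·H_{16}.
H_{16} = 3.3807, so E[T] = 54.0917.

54.092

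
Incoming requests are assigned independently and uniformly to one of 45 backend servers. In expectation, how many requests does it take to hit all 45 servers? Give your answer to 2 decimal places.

Split into phases: going from k distinct to k+1 distinct takes on average 45/(45-k) requests.
E[T] = 45/45 + 45/44 + 45/43 + ... + 45/2 + 45/1 = 45·H_{45}.
H_{45} = 4.395, so E[T] = 197.773.

197.77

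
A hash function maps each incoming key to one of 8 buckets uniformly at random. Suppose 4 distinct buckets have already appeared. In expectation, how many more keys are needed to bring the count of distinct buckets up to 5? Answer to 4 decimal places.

The wait to go from k to k+1 distinct buckets is geometric with mean 8/(8-k).
Only the k = 4 term is needed: E = 8/4 = 2.00000.

2.0000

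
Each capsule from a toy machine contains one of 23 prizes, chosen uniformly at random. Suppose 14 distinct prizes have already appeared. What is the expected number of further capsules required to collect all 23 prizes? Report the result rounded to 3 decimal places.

65.066

The wait to go from k to k+1 distinct prizes is geometric with mean 23/(23-k).
Sum over k = 14,...,22: E = 23/9 + 23/8 + 23/7 + ... + 23/2 + 23/1 = 65.0663.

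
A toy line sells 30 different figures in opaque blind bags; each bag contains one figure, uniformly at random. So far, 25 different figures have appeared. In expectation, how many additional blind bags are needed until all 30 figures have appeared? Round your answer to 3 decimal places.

68.500

With k distinct figures already seen, the next new one takes an expected 30/(30-k) blind bags.
Sum over k = 25,...,29: E = 30/5 + 30/4 + 30/3 + 30/2 + 30/1 = 68.5000.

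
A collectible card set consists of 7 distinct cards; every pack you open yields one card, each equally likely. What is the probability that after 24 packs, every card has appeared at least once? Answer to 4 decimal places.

0.8334

Let A_i be the event that card i is missing after 24 packs. By inclusion–exclusion on the A_i,
P(all seen) = Σ_{j=0}^{7} (-1)^j C(7,j)((7-j)/7)^24
= 1.00000 - 0.17313 + 0.00653 - 0.00005 + 0.00000 - 0.00000 + 0.00000 - 0.00000
= 0.83335.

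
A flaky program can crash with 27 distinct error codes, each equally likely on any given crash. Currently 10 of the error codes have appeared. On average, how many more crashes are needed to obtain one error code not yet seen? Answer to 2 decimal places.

1.59

The number of crashes until the next new error code is geometric with success probability 17/27, so its mean is 27/17.
E = 27/17 = 1.588.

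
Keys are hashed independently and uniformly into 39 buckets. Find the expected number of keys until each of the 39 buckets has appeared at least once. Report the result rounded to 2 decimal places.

Split into phases: going from k distinct to k+1 distinct takes on average 39/(39-k) keys.
E[T] = 39/39 + 39/38 + 39/37 + ... + 39/2 + 39/1 = 39·H_{39}.
H_{39} = 4.254, so E[T] = 165.888.

165.89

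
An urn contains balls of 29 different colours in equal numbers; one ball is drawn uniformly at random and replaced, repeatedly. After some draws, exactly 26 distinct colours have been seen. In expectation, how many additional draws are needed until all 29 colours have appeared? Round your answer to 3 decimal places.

53.167

From k distinct to k+1 distinct takes on average 29/(29-k) draws.
Sum over k = 26,...,28: E = 29/3 + 29/2 + 29/1 = 53.1667.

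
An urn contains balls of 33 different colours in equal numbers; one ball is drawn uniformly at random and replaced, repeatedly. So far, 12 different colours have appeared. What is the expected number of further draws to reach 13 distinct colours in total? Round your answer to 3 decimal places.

From k distinct to k+1 distinct takes on average 33/(33-k) draws.
Only the k = 12 term is needed: E = 33/21 = 1.5714.

1.571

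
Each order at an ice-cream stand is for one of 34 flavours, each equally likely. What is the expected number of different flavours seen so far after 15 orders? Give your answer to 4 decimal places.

For each flavour, P(seen in 15 orders) = 1 - (33/34)^15 = 0.36096.
By linearity of expectation, E[distinct seen] = 34·(1 - (33/34)^15) = 12.27278.

12.2728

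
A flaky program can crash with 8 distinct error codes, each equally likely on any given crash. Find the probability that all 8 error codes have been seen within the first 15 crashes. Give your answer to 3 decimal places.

0.248

By inclusion–exclusion over which error codes are missing,
P(all seen) = Σ_{j=0}^{8} (-1)^j C(8,j)((8-j)/8)^15
= 1.0000 - 1.0795 + 0.3742 - 0.0486 + 0.0021 - 0.0000 + 0.0000 - 0.0000 + 0.0000
= 0.2482.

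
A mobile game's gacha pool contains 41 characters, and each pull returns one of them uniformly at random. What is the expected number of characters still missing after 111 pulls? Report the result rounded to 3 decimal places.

For each character, P(unseen after 111) = (40/41)^111 = 0.0645.
By linearity of expectation, E[unseen] = 41·(40/41)^111 = 2.6451.

2.645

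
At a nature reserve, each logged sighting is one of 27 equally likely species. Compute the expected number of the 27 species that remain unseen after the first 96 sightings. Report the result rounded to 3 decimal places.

For each species, P(unseen after 96) = (26/27)^96 = 0.0267.
By linearity of expectation, E[unseen] = 27·(26/27)^96 = 0.7209.

0.721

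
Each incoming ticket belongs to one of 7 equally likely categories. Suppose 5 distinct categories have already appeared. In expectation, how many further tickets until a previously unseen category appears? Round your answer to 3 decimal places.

The number of tickets until the next new category is geometric with success probability 2/7, so its mean is 7/2.
E = 7/2 = 3.5000.

3.500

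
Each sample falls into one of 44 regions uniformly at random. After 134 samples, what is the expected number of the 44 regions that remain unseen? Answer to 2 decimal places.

2.02

For each region, P(unseen after 134) = (43/44)^134 = 0.046.
By linearity of expectation, E[unseen] = 44·(43/44)^134 = 2.021.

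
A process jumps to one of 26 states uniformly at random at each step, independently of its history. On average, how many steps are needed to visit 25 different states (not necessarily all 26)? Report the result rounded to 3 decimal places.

74.215

Going from k to k+1 distinct takes a geometric number of steps with mean 26/(26-k).
Sum over k = 0,...,24: E = 26/26 + 26/25 + 26/24 + ... + 26/3 + 26/2 = 74.2149.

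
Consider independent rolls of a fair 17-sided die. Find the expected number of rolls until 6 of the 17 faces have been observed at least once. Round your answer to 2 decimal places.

With k distinct faces already seen, the next new one arrives after an expected 17/(17-k) rolls.
Sum over k = 0,...,5: E = 17/17 + 17/16 + 17/15 + 17/14 + 17/13 + 17/12 = 7.134.

7.13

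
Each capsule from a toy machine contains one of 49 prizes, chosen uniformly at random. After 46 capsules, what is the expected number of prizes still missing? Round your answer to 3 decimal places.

For each prize, P(unseen after 46) = (48/49)^46 = 0.3873.
By linearity of expectation, E[unseen] = 49·(48/49)^46 = 18.9790.

18.979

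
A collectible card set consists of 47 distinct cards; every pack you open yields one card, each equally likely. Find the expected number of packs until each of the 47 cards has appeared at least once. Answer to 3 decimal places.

208.584

Split into phases: going from k distinct to k+1 distinct takes on average 47/(47-k) packs.
E[T] = 47/47 + 47/46 + 47/45 + ... + 47/2 + 47/1 = 47·H_{47}.
H_{47} = 4.4380, so E[T] = 208.5843.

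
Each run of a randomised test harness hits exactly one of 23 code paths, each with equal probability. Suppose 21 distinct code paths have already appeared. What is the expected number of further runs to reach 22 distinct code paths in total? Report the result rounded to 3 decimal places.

The wait to go from k to k+1 distinct code paths is geometric with mean 23/(23-k).
Only the k = 21 term is needed: E = 23/2 = 11.5000.

11.500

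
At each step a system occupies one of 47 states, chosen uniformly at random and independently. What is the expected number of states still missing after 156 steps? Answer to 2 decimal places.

For each state, P(unseen after 156) = (46/47)^156 = 0.035.
By linearity of expectation, E[unseen] = 47·(46/47)^156 = 1.641.

1.64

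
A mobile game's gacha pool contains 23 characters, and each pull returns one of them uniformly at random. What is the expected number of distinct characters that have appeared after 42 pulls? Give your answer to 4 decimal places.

For each character, P(seen in 42 pulls) = 1 - (22/23)^42 = 0.84541.
By linearity of expectation, E[distinct seen] = 23·(1 - (22/23)^42) = 19.44441.

19.4444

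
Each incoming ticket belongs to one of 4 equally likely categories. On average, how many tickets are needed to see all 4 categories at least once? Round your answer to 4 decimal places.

After k distinct categories have appeared, the next ticket gives a new one with probability (4-k)/4, so the expected wait for the (k+1)-th is 4/(4-k).
E[T] = 4/4 + 4/3 + 4/2 + 4/1 = 4·H_{4}.
H_{4} = 2.08333, so E[T] = 8.33333.

8.3333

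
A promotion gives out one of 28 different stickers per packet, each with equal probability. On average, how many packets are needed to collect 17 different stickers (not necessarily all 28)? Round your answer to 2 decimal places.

With k distinct stickers already seen, the next new one arrives after an expected 28/(28-k) packets.
Sum over k = 0,...,16: E = 28/28 + 28/27 + 28/26 + ... + 28/13 + 28/12 = 25.404.

25.40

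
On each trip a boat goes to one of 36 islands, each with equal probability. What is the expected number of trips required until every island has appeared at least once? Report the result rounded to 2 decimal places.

After k distinct islands have appeared, the next trip gives a new one with probability (36-k)/36, so the expected wait for the (k+1)-th is 36/(36-k).
E[T] = 36/36 + 36/35 + 36/34 + ... + 36/2 + 36/1 = 36·H_{36}.
H_{36} = 4.175, so E[T] = 150.284.

150.28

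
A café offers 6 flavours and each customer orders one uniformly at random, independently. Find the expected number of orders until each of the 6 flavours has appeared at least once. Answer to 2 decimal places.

14.70

After k distinct flavours have appeared, the next order gives a new one with probability (6-k)/6, so the expected wait for the (k+1)-th is 6/(6-k).
E[T] = 6/6 + 6/5 + 6/4 + 6/3 + 6/2 + 6/1 = 6·H_{6}.
H_{6} = 2.450, so E[T] = 14.700.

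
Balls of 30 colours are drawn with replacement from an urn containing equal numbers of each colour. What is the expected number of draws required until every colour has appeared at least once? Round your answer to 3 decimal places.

Split into phases: going from k distinct to k+1 distinct takes on average 30/(30-k) draws.
E[T] = 30/30 + 30/29 + 30/28 + ... + 30/2 + 30/1 = 30·H_{30}.
H_{30} = 3.9950, so E[T] = 119.8496.

119.850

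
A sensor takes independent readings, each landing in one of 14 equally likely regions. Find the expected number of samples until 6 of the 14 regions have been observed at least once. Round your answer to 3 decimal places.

With k distinct regions already seen, the next new one arrives after an expected 14/(14-k) samples.
Sum over k = 0,...,5: E = 14/14 + 14/13 + 14/12 + 14/11 + 14/10 + 14/9 = 7.4719.

7.472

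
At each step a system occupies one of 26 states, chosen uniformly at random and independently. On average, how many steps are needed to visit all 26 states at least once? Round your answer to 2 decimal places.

After k distinct states have appeared, the next step gives a new one with probability (26-k)/26, so the expected wait for the (k+1)-th is 26/(26-k).
E[T] = 26/26 + 26/25 + 26/24 + ... + 26/2 + 26/1 = 26·H_{26}.
H_{26} = 3.854, so E[T] = 100.215.

100.21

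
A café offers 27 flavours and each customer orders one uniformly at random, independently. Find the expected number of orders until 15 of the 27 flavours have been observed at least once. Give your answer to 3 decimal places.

With k distinct flavours already seen, the next new one arrives after an expected 27/(27-k) orders.
Sum over k = 0,...,14: E = 27/27 + 27/26 + 27/25 + ... + 27/14 + 27/13 = 21.2826.

21.283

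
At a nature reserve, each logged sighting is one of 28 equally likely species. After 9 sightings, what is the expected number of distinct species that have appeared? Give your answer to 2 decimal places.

For each species, P(seen in 9 sightings) = 1 - (27/28)^9 = 0.279.
By linearity of expectation, E[distinct seen] = 28·(1 - (27/28)^9) = 7.816.

7.82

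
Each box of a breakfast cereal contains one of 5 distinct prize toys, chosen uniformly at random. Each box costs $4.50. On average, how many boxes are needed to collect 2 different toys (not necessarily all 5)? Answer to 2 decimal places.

With k distinct toys already seen, the next new one arrives after an expected 5/(5-k) boxes.
Sum over k = 0,...,1: E = 5/5 + 5/4 = 2.250.

2.25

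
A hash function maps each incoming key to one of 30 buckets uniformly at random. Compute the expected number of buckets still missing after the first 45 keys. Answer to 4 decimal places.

For each bucket, P(unseen after 45) = (29/30)^45 = 0.21750.
By linearity of expectation, E[unseen] = 30·(29/30)^45 = 6.52491.

6.5249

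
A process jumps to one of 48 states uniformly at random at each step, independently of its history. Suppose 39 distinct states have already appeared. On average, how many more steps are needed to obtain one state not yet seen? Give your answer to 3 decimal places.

The number of steps until the next new state is geometric with success probability 9/48, so its mean is 48/9.
E = 48/9 = 5.3333.

5.333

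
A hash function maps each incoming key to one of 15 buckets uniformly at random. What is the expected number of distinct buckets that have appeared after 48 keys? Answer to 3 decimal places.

For each bucket, P(seen in 48 keys) = 1 - (14/15)^48 = 0.9635.
By linearity of expectation, E[distinct seen] = 15·(1 - (14/15)^48) = 14.4532.

14.453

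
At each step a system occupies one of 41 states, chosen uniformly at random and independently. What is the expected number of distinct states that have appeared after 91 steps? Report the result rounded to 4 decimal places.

36.6658

For each state, P(seen in 91 steps) = 1 - (40/41)^91 = 0.89429.
By linearity of expectation, E[distinct seen] = 41·(1 - (40/41)^91) = 36.66577.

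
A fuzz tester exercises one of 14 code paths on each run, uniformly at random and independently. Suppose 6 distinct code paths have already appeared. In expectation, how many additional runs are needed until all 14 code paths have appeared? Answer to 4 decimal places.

38.0500

From k distinct to k+1 distinct takes on average 14/(14-k) runs.
Sum over k = 6,...,13: E = 14/8 + 14/7 + 14/6 + ... + 14/2 + 14/1 = 38.05000.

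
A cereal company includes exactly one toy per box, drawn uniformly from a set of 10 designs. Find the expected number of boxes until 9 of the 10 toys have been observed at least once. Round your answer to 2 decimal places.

19.29

With k distinct toys already seen, the next new one arrives after an expected 10/(10-k) boxes.
Sum over k = 0,...,8: E = 10/10 + 10/9 + 10/8 + ... + 10/3 + 10/2 = 19.290.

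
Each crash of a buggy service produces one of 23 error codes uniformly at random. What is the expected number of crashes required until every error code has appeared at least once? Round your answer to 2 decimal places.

After k distinct error codes have appeared, the next crash gives a new one with probability (23-k)/23, so the expected wait for the (k+1)-th is 23/(23-k).
E[T] = 23/23 + 23/22 + 23/21 + ... + 23/2 + 23/1 = 23·H_{23}.
H_{23} = 3.734, so E[T] = 85.889.

85.89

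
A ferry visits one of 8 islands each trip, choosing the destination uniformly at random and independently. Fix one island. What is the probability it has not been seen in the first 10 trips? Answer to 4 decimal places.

0.2631

Each trip misses the fixed island with probability (8-1)/8 = 7/8, independently.
P(still missing after 10) = (7/8)^10 = 0.26308.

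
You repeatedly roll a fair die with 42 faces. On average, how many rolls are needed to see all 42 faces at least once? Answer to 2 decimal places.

The wait to go from k to k+1 distinct faces is geometric with mean 42/(42-k).
E[T] = 42/42 + 42/41 + 42/40 + ... + 42/2 + 42/1 = 42·H_{42}.
H_{42} = 4.327, so E[T] = 181.723.

181.72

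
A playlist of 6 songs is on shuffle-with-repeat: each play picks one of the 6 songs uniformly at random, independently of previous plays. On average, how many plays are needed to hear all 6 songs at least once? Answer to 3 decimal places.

The wait to go from k to k+1 distinct songs is geometric with mean 6/(6-k).
E[T] = 6/6 + 6/5 + 6/4 + 6/3 + 6/2 + 6/1 = 6·H_{6}.
H_{6} = 2.4500, so E[T] = 14.7000.

14.700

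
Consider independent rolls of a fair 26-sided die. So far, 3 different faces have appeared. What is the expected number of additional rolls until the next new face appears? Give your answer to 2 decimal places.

Each roll yields a new face with probability (26-3)/26 = 23/26, so the wait is geometric with mean 26/23.
E = 26/23 = 1.130.

1.13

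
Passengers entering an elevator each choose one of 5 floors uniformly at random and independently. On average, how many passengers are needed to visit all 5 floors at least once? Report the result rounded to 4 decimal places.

11.4167

The wait to go from k to k+1 distinct floors is geometric with mean 5/(5-k).
E[T] = 5/5 + 5/4 + 5/3 + 5/2 + 5/1 = 5·H_{5}.
H_{5} = 2.28333, so E[T] = 11.41667.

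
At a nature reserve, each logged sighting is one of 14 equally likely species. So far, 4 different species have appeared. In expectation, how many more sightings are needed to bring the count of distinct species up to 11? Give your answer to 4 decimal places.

With k distinct species already seen, the next new one takes an expected 14/(14-k) sightings.
Sum over k = 4,...,10: E = 14/10 + 14/9 + 14/8 + ... + 14/5 + 14/4 = 15.33889.

15.3389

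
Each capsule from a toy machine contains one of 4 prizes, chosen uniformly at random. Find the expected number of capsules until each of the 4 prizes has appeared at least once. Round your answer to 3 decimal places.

8.333

After k distinct prizes have appeared, the next capsule gives a new one with probability (4-k)/4, so the expected wait for the (k+1)-th is 4/(4-k).
E[T] = 4/4 + 4/3 + 4/2 + 4/1 = 4·H_{4}.
H_{4} = 2.0833, so E[T] = 8.3333.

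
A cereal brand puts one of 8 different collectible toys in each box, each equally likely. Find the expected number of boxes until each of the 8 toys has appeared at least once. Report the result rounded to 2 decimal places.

21.74

After k distinct toys have appeared, the next box gives a new one with probability (8-k)/8, so the expected wait for the (k+1)-th is 8/(8-k).
E[T] = 8/8 + 8/7 + 8/6 + ... + 8/2 + 8/1 = 8·H_{8}.
H_{8} = 2.718, so E[T] = 21.743.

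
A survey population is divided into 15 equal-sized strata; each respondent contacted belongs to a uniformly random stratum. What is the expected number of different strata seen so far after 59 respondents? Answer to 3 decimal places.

14.744

For each stratum, P(seen in 59 respondents) = 1 - (14/15)^59 = 0.9829.
By linearity of expectation, E[distinct seen] = 15·(1 - (14/15)^59) = 14.7440.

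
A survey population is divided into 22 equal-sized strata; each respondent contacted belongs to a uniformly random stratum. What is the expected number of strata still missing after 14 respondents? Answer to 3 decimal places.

For each stratum, P(unseen after 14) = (21/22)^14 = 0.5214.
By linearity of expectation, E[unseen] = 22·(21/22)^14 = 11.4703.

11.470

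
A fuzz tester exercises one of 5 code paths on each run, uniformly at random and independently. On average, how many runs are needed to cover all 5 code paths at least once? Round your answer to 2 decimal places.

11.42

Split into phases: going from k distinct to k+1 distinct takes on average 5/(5-k) runs.
E[T] = 5/5 + 5/4 + 5/3 + 5/2 + 5/1 = 5·H_{5}.
H_{5} = 2.283, so E[T] = 11.417.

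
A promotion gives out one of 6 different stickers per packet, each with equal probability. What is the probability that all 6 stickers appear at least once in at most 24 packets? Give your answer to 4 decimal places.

0.9254

By inclusion–exclusion over which stickers are missing,
P(all seen) = Σ_{j=0}^{6} (-1)^j C(6,j)((6-j)/6)^24
= 1.00000 - 0.07547 + 0.00089 - 0.00000 + 0.00000 - 0.00000 + 0.00000
= 0.92542.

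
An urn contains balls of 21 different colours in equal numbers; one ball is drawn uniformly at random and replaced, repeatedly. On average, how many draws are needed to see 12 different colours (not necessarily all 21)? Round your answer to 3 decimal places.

Going from k to k+1 distinct takes a geometric number of draws with mean 21/(21-k).
Sum over k = 0,...,11: E = 21/21 + 21/20 + 21/19 + ... + 21/11 + 21/10 = 17.1442.

17.144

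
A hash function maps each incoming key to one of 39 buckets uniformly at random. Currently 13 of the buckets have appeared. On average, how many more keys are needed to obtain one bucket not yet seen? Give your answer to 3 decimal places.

The number of keys until the next new bucket is geometric with success probability 26/39, so its mean is 39/26.
E = 39/26 = 1.5000.

1.500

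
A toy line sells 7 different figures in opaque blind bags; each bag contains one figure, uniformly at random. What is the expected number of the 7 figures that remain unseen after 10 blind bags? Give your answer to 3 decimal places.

1.498

For each figure, P(unseen after 10) = (6/7)^10 = 0.2141.
By linearity of expectation, E[unseen] = 7·(6/7)^10 = 1.4984.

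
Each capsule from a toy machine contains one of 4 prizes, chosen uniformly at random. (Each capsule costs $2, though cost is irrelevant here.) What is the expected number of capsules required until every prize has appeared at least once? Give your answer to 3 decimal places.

After k distinct prizes have appeared, the next capsule gives a new one with probability (4-k)/4, so the expected wait for the (k+1)-th is 4/(4-k).
E[T] = 4/4 + 4/3 + 4/2 + 4/1 = 4·H_{4}.
H_{4} = 2.0833, so E[T] = 8.3333.

8.333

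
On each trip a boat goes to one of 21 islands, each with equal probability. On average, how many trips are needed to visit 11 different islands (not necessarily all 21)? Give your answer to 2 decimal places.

15.04

With k distinct islands already seen, the next new one arrives after an expected 21/(21-k) trips.
Sum over k = 0,...,10: E = 21/21 + 21/20 + 21/19 + ... + 21/12 + 21/11 = 15.044.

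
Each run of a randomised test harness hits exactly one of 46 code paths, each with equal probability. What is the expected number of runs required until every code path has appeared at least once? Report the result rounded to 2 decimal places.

203.17

After k distinct code paths have appeared, the next run gives a new one with probability (46-k)/46, so the expected wait for the (k+1)-th is 46/(46-k).
E[T] = 46/46 + 46/45 + 46/44 + ... + 46/2 + 46/1 = 46·H_{46}.
H_{46} = 4.417, so E[T] = 203.168.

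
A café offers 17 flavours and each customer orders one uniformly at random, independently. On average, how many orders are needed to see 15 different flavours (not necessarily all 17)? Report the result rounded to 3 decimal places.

Going from k to k+1 distinct takes a geometric number of orders with mean 17/(17-k).
Sum over k = 0,...,14: E = 17/17 + 17/16 + 17/15 + ... + 17/4 + 17/3 = 32.9724.

32.972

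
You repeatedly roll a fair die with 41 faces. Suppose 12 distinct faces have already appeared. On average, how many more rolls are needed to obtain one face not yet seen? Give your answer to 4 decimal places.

1.4138

The number of rolls until the next new face is geometric with success probability 29/41, so its mean is 41/29.
E = 41/29 = 1.41379.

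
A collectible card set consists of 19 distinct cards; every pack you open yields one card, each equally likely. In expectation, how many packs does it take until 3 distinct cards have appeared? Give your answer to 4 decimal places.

3.1732

With k distinct cards already seen, the next new one arrives after an expected 19/(19-k) packs.
Sum over k = 0,...,2: E = 19/19 + 19/18 + 19/17 = 3.17320.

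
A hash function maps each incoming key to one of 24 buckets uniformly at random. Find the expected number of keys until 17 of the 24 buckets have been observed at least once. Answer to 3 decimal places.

With k distinct buckets already seen, the next new one arrives after an expected 24/(24-k) keys.
Sum over k = 0,...,16: E = 24/24 + 24/23 + 24/22 + ... + 24/9 + 24/8 = 28.3944.

28.394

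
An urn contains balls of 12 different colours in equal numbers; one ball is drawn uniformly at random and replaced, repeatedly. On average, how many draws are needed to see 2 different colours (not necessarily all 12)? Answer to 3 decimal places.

Going from k to k+1 distinct takes a geometric number of draws with mean 12/(12-k).
Sum over k = 0,...,1: E = 12/12 + 12/11 = 2.0909.

2.091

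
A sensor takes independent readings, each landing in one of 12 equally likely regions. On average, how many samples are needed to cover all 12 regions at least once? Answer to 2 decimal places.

37.24

The wait to go from k to k+1 distinct regions is geometric with mean 12/(12-k).
E[T] = 12/12 + 12/11 + 12/10 + ... + 12/2 + 12/1 = 12·H_{12}.
H_{12} = 3.103, so E[T] = 37.239.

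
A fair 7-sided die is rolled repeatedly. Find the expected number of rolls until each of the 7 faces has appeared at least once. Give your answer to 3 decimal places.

18.150

After k distinct faces have appeared, the next roll gives a new one with probability (7-k)/7, so the expected wait for the (k+1)-th is 7/(7-k).
E[T] = 7/7 + 7/6 + 7/5 + ... + 7/2 + 7/1 = 7·H_{7}.
H_{7} = 2.5929, so E[T] = 18.1500.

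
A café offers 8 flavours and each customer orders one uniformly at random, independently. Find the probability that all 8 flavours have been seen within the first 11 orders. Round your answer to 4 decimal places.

0.0558

Let A_i be the event that flavour i is missing after 11 orders. By inclusion–exclusion on the A_i,
P(all seen) = Σ_{j=0}^{8} (-1)^j C(8,j)((8-j)/8)^11
= 1.00000 - 1.84153 + 1.18258 - 0.31832 + 0.03418 - 0.00115 + 0.00001 - 0.00000 + 0.00000
= 0.05576.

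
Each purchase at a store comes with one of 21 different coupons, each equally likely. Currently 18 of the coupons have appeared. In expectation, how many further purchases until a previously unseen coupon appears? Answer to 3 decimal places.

7.000

The number of purchases until the next new coupon is geometric with success probability 3/21, so its mean is 21/3.
E = 21/3 = 7.0000.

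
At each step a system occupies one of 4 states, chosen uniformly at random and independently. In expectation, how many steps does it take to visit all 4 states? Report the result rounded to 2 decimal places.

The wait to go from k to k+1 distinct states is geometric with mean 4/(4-k).
E[T] = 4/4 + 4/3 + 4/2 + 4/1 = 4·H_{4}.
H_{4} = 2.083, so E[T] = 8.333.

8.33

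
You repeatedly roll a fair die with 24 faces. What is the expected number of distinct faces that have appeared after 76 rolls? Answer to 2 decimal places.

23.05

For each face, P(seen in 76 rolls) = 1 - (23/24)^76 = 0.961.
By linearity of expectation, E[distinct seen] = 24·(1 - (23/24)^76) = 23.055.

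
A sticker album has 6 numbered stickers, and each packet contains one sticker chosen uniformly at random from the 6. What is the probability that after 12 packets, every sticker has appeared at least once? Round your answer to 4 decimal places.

0.4378

By inclusion–exclusion over which stickers are missing,
P(all seen) = Σ_{j=0}^{6} (-1)^j C(6,j)((6-j)/6)^12
= 1.00000 - 0.67294 + 0.11561 - 0.00488 + 0.00003 - 0.00000 + 0.00000
= 0.43782.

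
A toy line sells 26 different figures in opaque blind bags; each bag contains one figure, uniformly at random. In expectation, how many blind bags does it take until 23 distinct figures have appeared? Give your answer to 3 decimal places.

52.548

Going from k to k+1 distinct takes a geometric number of blind bags with mean 26/(26-k).
Sum over k = 0,...,22: E = 26/26 + 26/25 + 26/24 + ... + 26/5 + 26/4 = 52.5482.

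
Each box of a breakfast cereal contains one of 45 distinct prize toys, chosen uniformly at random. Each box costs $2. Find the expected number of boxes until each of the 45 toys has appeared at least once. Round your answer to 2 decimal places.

The wait to go from k to k+1 distinct toys is geometric with mean 45/(45-k).
E[T] = 45/45 + 45/44 + 45/43 + ... + 45/2 + 45/1 = 45·H_{45}.
H_{45} = 4.395, so E[T] = 197.773.

197.77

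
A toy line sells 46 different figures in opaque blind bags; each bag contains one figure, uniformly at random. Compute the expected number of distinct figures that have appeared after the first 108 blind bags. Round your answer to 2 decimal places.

For each figure, P(seen in 108 blind bags) = 1 - (45/46)^108 = 0.907.
By linearity of expectation, E[distinct seen] = 46·(1 - (45/46)^108) = 41.716.

41.72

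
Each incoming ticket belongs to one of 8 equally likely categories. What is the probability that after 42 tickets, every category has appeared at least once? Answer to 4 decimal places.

By inclusion–exclusion over which categories are missing,
P(all seen) = Σ_{j=0}^{8} (-1)^j C(8,j)((8-j)/8)^42
= 1.00000 - 0.02934 + 0.00016 - 0.00000 + 0.00000 - 0.00000 + 0.00000 - 0.00000 + 0.00000
= 0.97082.

0.9708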